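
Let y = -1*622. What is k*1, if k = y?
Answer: -622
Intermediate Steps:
y = -622
k = -622
k*1 = -622*1 = -622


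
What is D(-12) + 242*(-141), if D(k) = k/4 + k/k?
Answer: -34124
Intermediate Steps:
D(k) = 1 + k/4 (D(k) = k*(1/4) + 1 = k/4 + 1 = 1 + k/4)
D(-12) + 242*(-141) = (1 + (1/4)*(-12)) + 242*(-141) = (1 - 3) - 34122 = -2 - 34122 = -34124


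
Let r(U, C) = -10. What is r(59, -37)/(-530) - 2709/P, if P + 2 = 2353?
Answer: -141226/124603 ≈ -1.1334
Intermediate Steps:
P = 2351 (P = -2 + 2353 = 2351)
r(59, -37)/(-530) - 2709/P = -10/(-530) - 2709/2351 = -10*(-1/530) - 2709*1/2351 = 1/53 - 2709/2351 = -141226/124603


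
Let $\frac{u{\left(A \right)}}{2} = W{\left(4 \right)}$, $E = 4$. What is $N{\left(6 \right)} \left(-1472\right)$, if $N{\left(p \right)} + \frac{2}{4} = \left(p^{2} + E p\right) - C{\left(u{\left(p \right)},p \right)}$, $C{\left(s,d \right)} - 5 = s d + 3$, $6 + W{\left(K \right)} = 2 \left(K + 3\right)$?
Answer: $65504$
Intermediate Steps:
$W{\left(K \right)} = 2 K$ ($W{\left(K \right)} = -6 + 2 \left(K + 3\right) = -6 + 2 \left(3 + K\right) = -6 + \left(6 + 2 K\right) = 2 K$)
$u{\left(A \right)} = 16$ ($u{\left(A \right)} = 2 \cdot 2 \cdot 4 = 2 \cdot 8 = 16$)
$C{\left(s,d \right)} = 8 + d s$ ($C{\left(s,d \right)} = 5 + \left(s d + 3\right) = 5 + \left(d s + 3\right) = 5 + \left(3 + d s\right) = 8 + d s$)
$N{\left(p \right)} = - \frac{17}{2} + p^{2} - 12 p$ ($N{\left(p \right)} = - \frac{1}{2} - \left(8 - p^{2} - 4 p + p 16\right) = - \frac{1}{2} - \left(8 - p^{2} + 12 p\right) = - \frac{17}{2} + p^{2} - 12 p$)
$N{\left(6 \right)} \left(-1472\right) = \left(- \frac{17}{2} + 6^{2} - 72\right) \left(-1472\right) = \left(- \frac{17}{2} + 36 - 72\right) \left(-1472\right) = \left(- \frac{89}{2}\right) \left(-1472\right) = 65504$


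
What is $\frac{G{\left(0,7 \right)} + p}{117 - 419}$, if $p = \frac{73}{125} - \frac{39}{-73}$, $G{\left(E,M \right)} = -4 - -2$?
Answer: $\frac{4023}{1377875} \approx 0.0029197$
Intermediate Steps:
$G{\left(E,M \right)} = -2$ ($G{\left(E,M \right)} = -4 + \left(-2 + 4\right) = -4 + 2 = -2$)
$p = \frac{10204}{9125}$ ($p = 73 \cdot \frac{1}{125} - - \frac{39}{73} = \frac{73}{125} + \frac{39}{73} = \frac{10204}{9125} \approx 1.1182$)
$\frac{G{\left(0,7 \right)} + p}{117 - 419} = \frac{-2 + \frac{10204}{9125}}{117 - 419} = - \frac{8046}{9125 \left(-302\right)} = \left(- \frac{8046}{9125}\right) \left(- \frac{1}{302}\right) = \frac{4023}{1377875}$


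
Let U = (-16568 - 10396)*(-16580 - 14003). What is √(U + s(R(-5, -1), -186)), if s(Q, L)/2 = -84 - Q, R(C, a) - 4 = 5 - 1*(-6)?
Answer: 3*√91626646 ≈ 28717.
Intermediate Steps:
R(C, a) = 15 (R(C, a) = 4 + (5 - 1*(-6)) = 4 + (5 + 6) = 4 + 11 = 15)
s(Q, L) = -168 - 2*Q (s(Q, L) = 2*(-84 - Q) = -168 - 2*Q)
U = 824640012 (U = -26964*(-30583) = 824640012)
√(U + s(R(-5, -1), -186)) = √(824640012 + (-168 - 2*15)) = √(824640012 + (-168 - 30)) = √(824640012 - 198) = √824639814 = 3*√91626646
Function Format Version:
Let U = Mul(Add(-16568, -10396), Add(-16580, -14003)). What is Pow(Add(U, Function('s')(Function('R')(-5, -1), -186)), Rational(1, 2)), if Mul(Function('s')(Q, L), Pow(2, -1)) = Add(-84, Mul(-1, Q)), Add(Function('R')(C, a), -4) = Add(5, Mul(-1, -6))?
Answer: Mul(3, Pow(91626646, Rational(1, 2))) ≈ 28717.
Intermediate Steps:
Function('R')(C, a) = 15 (Function('R')(C, a) = Add(4, Add(5, Mul(-1, -6))) = Add(4, Add(5, 6)) = Add(4, 11) = 15)
Function('s')(Q, L) = Add(-168, Mul(-2, Q)) (Function('s')(Q, L) = Mul(2, Add(-84, Mul(-1, Q))) = Add(-168, Mul(-2, Q)))
U = 824640012 (U = Mul(-26964, -30583) = 824640012)
Pow(Add(U, Function('s')(Function('R')(-5, -1), -186)), Rational(1, 2)) = Pow(Add(824640012, Add(-168, Mul(-2, 15))), Rational(1, 2)) = Pow(Add(824640012, Add(-168, -30)), Rational(1, 2)) = Pow(Add(824640012, -198), Rational(1, 2)) = Pow(824639814, Rational(1, 2)) = Mul(3, Pow(91626646, Rational(1, 2)))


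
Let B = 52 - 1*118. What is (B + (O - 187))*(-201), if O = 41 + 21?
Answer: 38391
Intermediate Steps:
B = -66 (B = 52 - 118 = -66)
O = 62
(B + (O - 187))*(-201) = (-66 + (62 - 187))*(-201) = (-66 - 125)*(-201) = -191*(-201) = 38391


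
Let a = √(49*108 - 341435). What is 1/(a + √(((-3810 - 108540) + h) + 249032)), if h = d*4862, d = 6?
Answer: 1/(√165854 + I*√336143) ≈ 0.00081126 - 0.0011549*I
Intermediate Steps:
h = 29172 (h = 6*4862 = 29172)
a = I*√336143 (a = √(5292 - 341435) = √(-336143) = I*√336143 ≈ 579.78*I)
1/(a + √(((-3810 - 108540) + h) + 249032)) = 1/(I*√336143 + √(((-3810 - 108540) + 29172) + 249032)) = 1/(I*√336143 + √((-112350 + 29172) + 249032)) = 1/(I*√336143 + √(-83178 + 249032)) = 1/(I*√336143 + √165854) = 1/(√165854 + I*√336143)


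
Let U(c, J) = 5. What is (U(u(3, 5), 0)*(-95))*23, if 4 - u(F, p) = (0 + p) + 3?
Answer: -10925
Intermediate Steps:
u(F, p) = 1 - p (u(F, p) = 4 - ((0 + p) + 3) = 4 - (p + 3) = 4 - (3 + p) = 4 + (-3 - p) = 1 - p)
(U(u(3, 5), 0)*(-95))*23 = (5*(-95))*23 = -475*23 = -10925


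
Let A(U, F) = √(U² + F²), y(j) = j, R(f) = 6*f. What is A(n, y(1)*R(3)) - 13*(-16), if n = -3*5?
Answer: 208 + 3*√61 ≈ 231.43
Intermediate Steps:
n = -15
A(U, F) = √(F² + U²)
A(n, y(1)*R(3)) - 13*(-16) = √((1*(6*3))² + (-15)²) - 13*(-16) = √((1*18)² + 225) - 1*(-208) = √(18² + 225) + 208 = √(324 + 225) + 208 = √549 + 208 = 3*√61 + 208 = 208 + 3*√61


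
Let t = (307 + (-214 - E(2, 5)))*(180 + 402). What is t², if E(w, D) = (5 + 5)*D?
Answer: 626300676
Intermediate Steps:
E(w, D) = 10*D
t = 25026 (t = (307 + (-214 - 10*5))*(180 + 402) = (307 + (-214 - 1*50))*582 = (307 + (-214 - 50))*582 = (307 - 264)*582 = 43*582 = 25026)
t² = 25026² = 626300676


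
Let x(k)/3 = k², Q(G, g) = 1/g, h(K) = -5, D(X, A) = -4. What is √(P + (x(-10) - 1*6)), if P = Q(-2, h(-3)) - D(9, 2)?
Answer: √7445/5 ≈ 17.257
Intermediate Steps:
x(k) = 3*k²
P = 19/5 (P = 1/(-5) - 1*(-4) = -⅕ + 4 = 19/5 ≈ 3.8000)
√(P + (x(-10) - 1*6)) = √(19/5 + (3*(-10)² - 1*6)) = √(19/5 + (3*100 - 6)) = √(19/5 + (300 - 6)) = √(19/5 + 294) = √(1489/5) = √7445/5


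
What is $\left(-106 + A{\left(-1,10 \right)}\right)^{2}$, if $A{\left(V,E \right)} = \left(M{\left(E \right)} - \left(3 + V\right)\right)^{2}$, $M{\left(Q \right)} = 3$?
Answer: $11025$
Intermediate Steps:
$A{\left(V,E \right)} = V^{2}$ ($A{\left(V,E \right)} = \left(3 - \left(3 + V\right)\right)^{2} = \left(- V\right)^{2} = V^{2}$)
$\left(-106 + A{\left(-1,10 \right)}\right)^{2} = \left(-106 + \left(-1\right)^{2}\right)^{2} = \left(-106 + 1\right)^{2} = \left(-105\right)^{2} = 11025$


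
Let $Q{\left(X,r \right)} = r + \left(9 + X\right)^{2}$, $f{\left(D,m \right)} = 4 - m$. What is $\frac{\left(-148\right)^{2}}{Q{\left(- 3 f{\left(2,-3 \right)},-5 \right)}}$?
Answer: $\frac{21904}{139} \approx 157.58$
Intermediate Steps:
$\frac{\left(-148\right)^{2}}{Q{\left(- 3 f{\left(2,-3 \right)},-5 \right)}} = \frac{\left(-148\right)^{2}}{-5 + \left(9 - 3 \left(4 - -3\right)\right)^{2}} = \frac{21904}{-5 + \left(9 - 3 \left(4 + 3\right)\right)^{2}} = \frac{21904}{-5 + \left(9 - 21\right)^{2}} = \frac{21904}{-5 + \left(-12\right)^{2}} = \frac{21904}{-5 + 144} = \frac{21904}{139}$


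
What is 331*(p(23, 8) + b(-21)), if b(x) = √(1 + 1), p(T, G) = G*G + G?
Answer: 23832 + 331*√2 ≈ 24300.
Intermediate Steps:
p(T, G) = G + G² (p(T, G) = G² + G = G + G²)
b(x) = √2
331*(p(23, 8) + b(-21)) = 331*(8*(1 + 8) + √2) = 331*(8*9 + √2) = 331*(72 + √2) = 23832 + 331*√2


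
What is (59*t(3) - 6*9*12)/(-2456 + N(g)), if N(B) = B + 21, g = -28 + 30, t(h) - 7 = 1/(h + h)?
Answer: 1351/14598 ≈ 0.092547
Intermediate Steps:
t(h) = 7 + 1/(2*h) (t(h) = 7 + 1/(h + h) = 7 + 1/(2*h))
g = 2
N(B) = 21 + B
(59*t(3) - 6*9*12)/(-2456 + N(g)) = (59*(7 + (½)/3) - 6*9*12)/(-2456 + (21 + 2)) = (59*(7 + (½)*(⅓)) - 54*12)/(-2456 + 23) = (59*(7 + ⅙) - 648)/(-2433) = (59*(43/6) - 648)*(-1/2433) = (2537/6 - 648)*(-1/2433) = -1351/6*(-1/2433) = 1351/14598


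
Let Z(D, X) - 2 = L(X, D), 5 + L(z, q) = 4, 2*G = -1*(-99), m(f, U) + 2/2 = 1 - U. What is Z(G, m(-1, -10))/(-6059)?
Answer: -1/6059 ≈ -0.00016504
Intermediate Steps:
m(f, U) = -U (m(f, U) = -1 + (1 - U) = -U)
G = 99/2 (G = (-1*(-99))/2 = (½)*99 = 99/2 ≈ 49.500)
L(z, q) = -1 (L(z, q) = -5 + 4 = -1)
Z(D, X) = 1 (Z(D, X) = 2 - 1 = 1)
Z(G, m(-1, -10))/(-6059) = 1/(-6059) = 1*(-1/6059) = -1/6059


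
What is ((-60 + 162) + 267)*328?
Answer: 121032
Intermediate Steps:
((-60 + 162) + 267)*328 = (102 + 267)*328 = 369*328 = 121032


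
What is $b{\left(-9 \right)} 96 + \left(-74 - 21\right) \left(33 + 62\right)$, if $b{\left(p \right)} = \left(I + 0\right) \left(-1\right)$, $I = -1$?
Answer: $-8929$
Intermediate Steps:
$b{\left(p \right)} = 1$ ($b{\left(p \right)} = \left(-1 + 0\right) \left(-1\right) = \left(-1\right) \left(-1\right) = 1$)
$b{\left(-9 \right)} 96 + \left(-74 - 21\right) \left(33 + 62\right) = 1 \cdot 96 + \left(-74 - 21\right) \left(33 + 62\right) = 96 - 9025 = -8929$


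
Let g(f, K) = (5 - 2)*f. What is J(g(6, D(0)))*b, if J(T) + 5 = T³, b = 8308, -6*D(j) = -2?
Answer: 48410716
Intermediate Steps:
D(j) = ⅓ (D(j) = -⅙*(-2) = ⅓)
g(f, K) = 3*f
J(T) = -5 + T³
J(g(6, D(0)))*b = (-5 + (3*6)³)*8308 = (-5 + 18³)*8308 = (-5 + 5832)*8308 = 5827*8308 = 48410716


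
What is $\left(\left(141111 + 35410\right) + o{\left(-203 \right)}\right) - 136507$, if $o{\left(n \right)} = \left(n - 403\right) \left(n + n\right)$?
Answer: $286050$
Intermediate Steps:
$o{\left(n \right)} = 2 n \left(-403 + n\right)$ ($o{\left(n \right)} = \left(-403 + n\right) 2 n = 2 n \left(-403 + n\right)$)
$\left(\left(141111 + 35410\right) + o{\left(-203 \right)}\right) - 136507 = \left(\left(141111 + 35410\right) + 2 \left(-203\right) \left(-403 - 203\right)\right) - 136507 = \left(176521 + 2 \left(-203\right) \left(-606\right)\right) - 136507 = \left(176521 + 246036\right) - 136507 = 422557 - 136507 = 286050$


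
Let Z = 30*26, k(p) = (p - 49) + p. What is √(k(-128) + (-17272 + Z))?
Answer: I*√16797 ≈ 129.6*I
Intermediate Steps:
k(p) = -49 + 2*p (k(p) = (-49 + p) + p = -49 + 2*p)
Z = 780
√(k(-128) + (-17272 + Z)) = √((-49 + 2*(-128)) + (-17272 + 780)) = √((-49 - 256) - 16492) = √(-305 - 16492) = √(-16797) = I*√16797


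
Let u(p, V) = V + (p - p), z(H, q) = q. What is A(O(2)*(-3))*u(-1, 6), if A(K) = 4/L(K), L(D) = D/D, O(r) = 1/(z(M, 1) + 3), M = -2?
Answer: 24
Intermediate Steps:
O(r) = ¼ (O(r) = 1/(1 + 3) = 1/4 = ¼)
L(D) = 1
u(p, V) = V (u(p, V) = V + 0 = V)
A(K) = 4 (A(K) = 4/1 = 4*1 = 4)
A(O(2)*(-3))*u(-1, 6) = 4*6 = 24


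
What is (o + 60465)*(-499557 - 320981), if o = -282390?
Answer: 182097895650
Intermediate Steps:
(o + 60465)*(-499557 - 320981) = (-282390 + 60465)*(-499557 - 320981) = -221925*(-820538) = 182097895650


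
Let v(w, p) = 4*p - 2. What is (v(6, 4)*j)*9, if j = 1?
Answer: 126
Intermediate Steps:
v(w, p) = -2 + 4*p
(v(6, 4)*j)*9 = ((-2 + 4*4)*1)*9 = ((-2 + 16)*1)*9 = (14*1)*9 = 14*9 = 126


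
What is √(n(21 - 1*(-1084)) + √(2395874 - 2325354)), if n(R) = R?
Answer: √(1105 + 2*√17630) ≈ 37.021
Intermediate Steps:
√(n(21 - 1*(-1084)) + √(2395874 - 2325354)) = √((21 - 1*(-1084)) + √(2395874 - 2325354)) = √((21 + 1084) + √70520) = √(1105 + 2*√17630)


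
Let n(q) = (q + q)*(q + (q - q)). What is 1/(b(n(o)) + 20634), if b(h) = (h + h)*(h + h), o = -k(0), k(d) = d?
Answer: 1/20634 ≈ 4.8464e-5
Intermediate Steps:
o = 0 (o = -1*0 = 0)
n(q) = 2*q² (n(q) = (2*q)*(q + 0) = (2*q)*q = 2*q²)
b(h) = 4*h² (b(h) = (2*h)*(2*h) = 4*h²)
1/(b(n(o)) + 20634) = 1/(4*(2*0²)² + 20634) = 1/(4*(2*0)² + 20634) = 1/(4*0² + 20634) = 1/(4*0 + 20634) = 1/(0 + 20634) = 1/20634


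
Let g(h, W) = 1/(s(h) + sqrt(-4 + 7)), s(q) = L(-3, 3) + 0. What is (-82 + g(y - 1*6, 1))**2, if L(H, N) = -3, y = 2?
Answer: 20419/3 + 55*sqrt(3)/2 ≈ 6854.0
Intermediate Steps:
s(q) = -3 (s(q) = -3 + 0 = -3)
g(h, W) = 1/(-3 + sqrt(3)) (g(h, W) = 1/(-3 + sqrt(-4 + 7)) = 1/(-3 + sqrt(3)))
(-82 + g(y - 1*6, 1))**2 = (-82 + (-1/2 - sqrt(3)/6))**2 = (-165/2 - sqrt(3)/6)**2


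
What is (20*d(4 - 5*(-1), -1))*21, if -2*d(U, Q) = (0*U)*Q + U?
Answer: -1890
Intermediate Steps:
d(U, Q) = -U/2 (d(U, Q) = -((0*U)*Q + U)/2 = -(0*Q + U)/2 = -(0 + U)/2 = -U/2)
(20*d(4 - 5*(-1), -1))*21 = (20*(-(4 - 5*(-1))/2))*21 = (20*(-(4 - (-5))/2))*21 = (20*(-(4 - 1*(-5))/2))*21 = (20*(-(4 + 5)/2))*21 = (20*(-1/2*9))*21 = (20*(-9/2))*21 = -90*21 = -1890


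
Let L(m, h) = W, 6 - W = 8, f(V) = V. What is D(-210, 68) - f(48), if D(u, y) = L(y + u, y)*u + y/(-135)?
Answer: 50152/135 ≈ 371.50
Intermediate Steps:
W = -2 (W = 6 - 1*8 = 6 - 8 = -2)
L(m, h) = -2
D(u, y) = -2*u - y/135 (D(u, y) = -2*u + y/(-135) = -2*u - y/135)
D(-210, 68) - f(48) = (-2*(-210) - 1/135*68) - 1*48 = (420 - 68/135) - 48 = 56632/135 - 48 = 50152/135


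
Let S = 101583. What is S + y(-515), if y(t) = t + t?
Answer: 100553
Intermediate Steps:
y(t) = 2*t
S + y(-515) = 101583 + 2*(-515) = 101583 - 1030 = 100553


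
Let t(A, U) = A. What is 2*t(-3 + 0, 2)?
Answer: -6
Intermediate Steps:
2*t(-3 + 0, 2) = 2*(-3 + 0) = 2*(-3) = -6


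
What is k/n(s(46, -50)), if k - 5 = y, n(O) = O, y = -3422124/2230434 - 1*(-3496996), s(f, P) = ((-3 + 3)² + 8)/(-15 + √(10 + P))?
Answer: -6499855421925/991304 + 433323694795*I*√10/495652 ≈ -6.5569e+6 + 2.7646e+6*I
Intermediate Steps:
s(f, P) = 8/(-15 + √(10 + P)) (s(f, P) = (0² + 8)/(-15 + √(10 + P)) = (0 + 8)/(-15 + √(10 + P)) = 8/(-15 + √(10 + P)))
y = 433323075230/123913 (y = -3422124*1/2230434 + 3496996 = -190118/123913 + 3496996 = 433323075230/123913 ≈ 3.4970e+6)
k = 433323694795/123913 (k = 5 + 433323075230/123913 = 433323694795/123913 ≈ 3.4970e+6)
k/n(s(46, -50)) = 433323694795/(123913*((8/(-15 + √(10 - 50))))) = 433323694795/(123913*((8/(-15 + √(-40))))) = 433323694795/(123913*((8/(-15 + 2*I*√10)))) = 433323694795*(-15/8 + I*√10/4)/123913 = -6499855421925/991304 + 433323694795*I*√10/495652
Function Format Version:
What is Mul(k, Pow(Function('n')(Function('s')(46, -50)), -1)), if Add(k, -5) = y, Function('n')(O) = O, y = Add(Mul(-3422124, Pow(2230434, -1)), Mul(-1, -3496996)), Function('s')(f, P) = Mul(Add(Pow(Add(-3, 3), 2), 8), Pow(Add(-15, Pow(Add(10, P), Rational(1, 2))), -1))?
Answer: Add(Rational(-6499855421925, 991304), Mul(Rational(433323694795, 495652), I, Pow(10, Rational(1, 2)))) ≈ Add(-6.5569e+6, Mul(2.7646e+6, I))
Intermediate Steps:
Function('s')(f, P) = Mul(8, Pow(Add(-15, Pow(Add(10, P), Rational(1, 2))), -1)) (Function('s')(f, P) = Mul(Add(Pow(0, 2), 8), Pow(Add(-15, Pow(Add(10, P), Rational(1, 2))), -1)) = Mul(Add(0, 8), Pow(Add(-15, Pow(Add(10, P), Rational(1, 2))), -1)) = Mul(8, Pow(Add(-15, Pow(Add(10, P), Rational(1, 2))), -1)))
y = Rational(433323075230, 123913) (y = Add(Mul(-3422124, Rational(1, 2230434)), 3496996) = Add(Rational(-190118, 123913), 3496996) = Rational(433323075230, 123913) ≈ 3.4970e+6)
k = Rational(433323694795, 123913) (k = Add(5, Rational(433323075230, 123913)) = Rational(433323694795, 123913) ≈ 3.4970e+6)
Mul(k, Pow(Function('n')(Function('s')(46, -50)), -1)) = Mul(Rational(433323694795, 123913), Pow(Mul(8, Pow(Add(-15, Pow(Add(10, -50), Rational(1, 2))), -1)), -1)) = Mul(Rational(433323694795, 123913), Pow(Mul(8, Pow(Add(-15, Pow(-40, Rational(1, 2))), -1)), -1)) = Mul(Rational(433323694795, 123913), Pow(Mul(8, Pow(Add(-15, Mul(2, I, Pow(10, Rational(1, 2)))), -1)), -1)) = Mul(Rational(433323694795, 123913), Add(Rational(-15, 8), Mul(Rational(1, 4), I, Pow(10, Rational(1, 2))))) = Add(Rational(-6499855421925, 991304), Mul(Rational(433323694795, 495652), I, Pow(10, Rational(1, 2))))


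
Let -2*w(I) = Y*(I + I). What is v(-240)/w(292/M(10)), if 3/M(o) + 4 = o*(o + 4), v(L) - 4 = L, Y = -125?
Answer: -177/1241000 ≈ -0.00014263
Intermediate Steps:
v(L) = 4 + L
M(o) = 3/(-4 + o*(4 + o)) (M(o) = 3/(-4 + o*(o + 4)) = 3/(-4 + o*(4 + o)))
w(I) = 125*I (w(I) = -(-125)*(I + I)/2 = -(-125)*2*I/2 = -(-125)*I = 125*I)
v(-240)/w(292/M(10)) = (4 - 240)/((125*(292/((3/(-4 + 10² + 4*10)))))) = -236*3/(36500*(-4 + 100 + 40)) = -236/(125*(292/((3/136)))) = -236/(125*(292/((3*(1/136))))) = -236/(125*(292/(3/136))) = -236/(125*(292*(136/3))) = -236/(125*(39712/3)) = -236/4964000/3 = -236*3/4964000 = -177/1241000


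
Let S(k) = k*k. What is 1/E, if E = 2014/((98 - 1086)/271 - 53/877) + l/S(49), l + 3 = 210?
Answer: -2114894439/1149083538865 ≈ -0.0018405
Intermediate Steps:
l = 207 (l = -3 + 210 = 207)
S(k) = k**2
E = -1149083538865/2114894439 (E = 2014/((98 - 1086)/271 - 53/877) + 207/(49**2) = 2014/(-988*1/271 - 53*1/877) + 207/2401 = 2014/(-988/271 - 53/877) + 207*(1/2401) = 2014/(-880839/237667) + 207/2401 = 2014*(-237667/880839) + 207/2401 = -478661338/880839 + 207/2401 = -1149083538865/2114894439 ≈ -543.33)
1/E = 1/(-1149083538865/2114894439) = -2114894439/1149083538865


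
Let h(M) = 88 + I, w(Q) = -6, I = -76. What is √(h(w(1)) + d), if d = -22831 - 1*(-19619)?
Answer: 40*I*√2 ≈ 56.569*I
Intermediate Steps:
d = -3212 (d = -22831 + 19619 = -3212)
h(M) = 12 (h(M) = 88 - 76 = 12)
√(h(w(1)) + d) = √(12 - 3212) = √(-3200) = 40*I*√2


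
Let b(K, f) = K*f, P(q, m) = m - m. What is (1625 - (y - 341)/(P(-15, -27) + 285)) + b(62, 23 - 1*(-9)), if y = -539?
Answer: 205889/57 ≈ 3612.1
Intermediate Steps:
P(q, m) = 0
(1625 - (y - 341)/(P(-15, -27) + 285)) + b(62, 23 - 1*(-9)) = (1625 - (-539 - 341)/(0 + 285)) + 62*(23 - 1*(-9)) = (1625 - (-880)/285) + 62*(23 + 9) = (1625 - (-880)/285) + 62*32 = (1625 - 1*(-176/57)) + 1984 = (1625 + 176/57) + 1984 = 92801/57 + 1984 = 205889/57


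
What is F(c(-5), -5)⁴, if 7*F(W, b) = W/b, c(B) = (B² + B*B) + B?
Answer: 6561/2401 ≈ 2.7326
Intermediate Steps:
c(B) = B + 2*B² (c(B) = (B² + B²) + B = 2*B² + B = B + 2*B²)
F(W, b) = W/(7*b) (F(W, b) = (W/b)/7 = W/(7*b))
F(c(-5), -5)⁴ = ((⅐)*(-5*(1 + 2*(-5)))/(-5))⁴ = ((⅐)*(-5*(1 - 10))*(-⅕))⁴ = ((⅐)*(-5*(-9))*(-⅕))⁴ = ((⅐)*45*(-⅕))⁴ = (-9/7)⁴ = 6561/2401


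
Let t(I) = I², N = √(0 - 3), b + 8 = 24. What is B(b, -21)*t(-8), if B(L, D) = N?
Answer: 64*I*√3 ≈ 110.85*I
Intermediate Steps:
b = 16 (b = -8 + 24 = 16)
N = I*√3 (N = √(-3) = I*√3 ≈ 1.732*I)
B(L, D) = I*√3
B(b, -21)*t(-8) = (I*√3)*(-8)² = (I*√3)*64 = 64*I*√3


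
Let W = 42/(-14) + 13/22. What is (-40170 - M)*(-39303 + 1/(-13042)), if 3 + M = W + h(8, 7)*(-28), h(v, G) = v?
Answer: 450409004986811/286924 ≈ 1.5698e+9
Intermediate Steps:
W = -53/22 (W = 42*(-1/14) + 13*(1/22) = -3 + 13/22 = -53/22 ≈ -2.4091)
M = -5047/22 (M = -3 + (-53/22 + 8*(-28)) = -3 + (-53/22 - 224) = -3 - 4981/22 = -5047/22 ≈ -229.41)
(-40170 - M)*(-39303 + 1/(-13042)) = (-40170 - 1*(-5047/22))*(-39303 + 1/(-13042)) = (-40170 + 5047/22)*(-39303 - 1/13042) = -878693/22*(-512589727/13042) = 450409004986811/286924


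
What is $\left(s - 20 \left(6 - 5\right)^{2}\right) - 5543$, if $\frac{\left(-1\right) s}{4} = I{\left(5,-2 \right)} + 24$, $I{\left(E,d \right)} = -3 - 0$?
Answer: $-5647$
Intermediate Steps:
$I{\left(E,d \right)} = -3$ ($I{\left(E,d \right)} = -3 + 0 = -3$)
$s = -84$ ($s = - 4 \left(-3 + 24\right) = \left(-4\right) 21 = -84$)
$\left(s - 20 \left(6 - 5\right)^{2}\right) - 5543 = \left(-84 - 20 \left(6 - 5\right)^{2}\right) - 5543 = \left(-84 - 20 \cdot 1^{2}\right) - 5543 = \left(-84 - 20\right) - 5543 = -104 - 5543 = -5647$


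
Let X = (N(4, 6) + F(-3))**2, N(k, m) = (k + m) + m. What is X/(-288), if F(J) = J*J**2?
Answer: -121/288 ≈ -0.42014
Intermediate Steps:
N(k, m) = k + 2*m
F(J) = J**3
X = 121 (X = ((4 + 2*6) + (-3)**3)**2 = ((4 + 12) - 27)**2 = (16 - 27)**2 = (-11)**2 = 121)
X/(-288) = 121/(-288) = 121*(-1/288) = -121/288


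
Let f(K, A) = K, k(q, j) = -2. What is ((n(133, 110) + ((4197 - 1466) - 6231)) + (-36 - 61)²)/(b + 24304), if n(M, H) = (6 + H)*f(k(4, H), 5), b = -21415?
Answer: 5677/2889 ≈ 1.9650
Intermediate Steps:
n(M, H) = -12 - 2*H (n(M, H) = (6 + H)*(-2) = -12 - 2*H)
((n(133, 110) + ((4197 - 1466) - 6231)) + (-36 - 61)²)/(b + 24304) = (((-12 - 2*110) + ((4197 - 1466) - 6231)) + (-36 - 61)²)/(-21415 + 24304) = (((-12 - 220) + (2731 - 6231)) + (-97)²)/2889 = ((-232 - 3500) + 9409)*(1/2889) = (-3732 + 9409)*(1/2889) = 5677*(1/2889) = 5677/2889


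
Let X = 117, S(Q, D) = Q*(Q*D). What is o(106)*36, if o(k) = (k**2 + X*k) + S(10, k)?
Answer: 1232568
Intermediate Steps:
S(Q, D) = D*Q**2 (S(Q, D) = Q*(D*Q) = D*Q**2)
o(k) = k**2 + 217*k (o(k) = (k**2 + 117*k) + k*10**2 = (k**2 + 117*k) + k*100 = (k**2 + 117*k) + 100*k = k**2 + 217*k)
o(106)*36 = (106*(217 + 106))*36 = (106*323)*36 = 34238*36 = 1232568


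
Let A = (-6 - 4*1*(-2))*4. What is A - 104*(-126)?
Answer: 13112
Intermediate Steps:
A = 8 (A = (-6 - 4*(-2))*4 = (-6 + 8)*4 = 2*4 = 8)
A - 104*(-126) = 8 - 104*(-126) = 8 + 13104 = 13112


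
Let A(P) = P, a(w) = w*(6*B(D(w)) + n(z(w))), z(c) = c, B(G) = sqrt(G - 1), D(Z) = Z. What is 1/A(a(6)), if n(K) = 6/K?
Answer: -1/1074 + sqrt(5)/179 ≈ 0.011561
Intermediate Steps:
B(G) = sqrt(-1 + G)
a(w) = w*(6/w + 6*sqrt(-1 + w)) (a(w) = w*(6*sqrt(-1 + w) + 6/w) = w*(6/w + 6*sqrt(-1 + w)))
1/A(a(6)) = 1/(6 + 6*6*sqrt(-1 + 6)) = 1/(6 + 6*6*sqrt(5)) = 1/(6 + 36*sqrt(5))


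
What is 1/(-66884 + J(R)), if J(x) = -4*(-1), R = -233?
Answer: -1/66880 ≈ -1.4952e-5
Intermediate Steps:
J(x) = 4
1/(-66884 + J(R)) = 1/(-66884 + 4) = 1/(-66880) = -1/66880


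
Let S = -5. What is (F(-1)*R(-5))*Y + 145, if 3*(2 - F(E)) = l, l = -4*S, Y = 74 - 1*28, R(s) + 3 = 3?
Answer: 145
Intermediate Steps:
R(s) = 0 (R(s) = -3 + 3 = 0)
Y = 46 (Y = 74 - 28 = 46)
l = 20 (l = -4*(-5) = 20)
F(E) = -14/3 (F(E) = 2 - ⅓*20 = 2 - 20/3 = -14/3)
(F(-1)*R(-5))*Y + 145 = -14/3*0*46 + 145 = 0*46 + 145 = 0 + 145 = 145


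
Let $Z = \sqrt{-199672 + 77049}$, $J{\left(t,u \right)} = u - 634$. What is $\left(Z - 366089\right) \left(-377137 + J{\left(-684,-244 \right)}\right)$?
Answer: $138387133335 - 378015 i \sqrt{122623} \approx 1.3839 \cdot 10^{11} - 1.3237 \cdot 10^{8} i$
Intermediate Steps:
$J{\left(t,u \right)} = -634 + u$
$Z = i \sqrt{122623}$ ($Z = \sqrt{-122623} = i \sqrt{122623} \approx 350.18 i$)
$\left(Z - 366089\right) \left(-377137 + J{\left(-684,-244 \right)}\right) = \left(i \sqrt{122623} - 366089\right) \left(-377137 - 878\right) = \left(-366089 + i \sqrt{122623}\right) \left(-377137 - 878\right) = \left(-366089 + i \sqrt{122623}\right) \left(-378015\right) = 138387133335 - 378015 i \sqrt{122623}$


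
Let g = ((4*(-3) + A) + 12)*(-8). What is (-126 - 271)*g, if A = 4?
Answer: 12704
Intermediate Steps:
g = -32 (g = ((4*(-3) + 4) + 12)*(-8) = ((-12 + 4) + 12)*(-8) = (-8 + 12)*(-8) = 4*(-8) = -32)
(-126 - 271)*g = (-126 - 271)*(-32) = -397*(-32) = 12704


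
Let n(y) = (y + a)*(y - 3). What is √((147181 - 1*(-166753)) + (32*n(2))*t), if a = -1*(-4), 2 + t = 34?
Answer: √307790 ≈ 554.79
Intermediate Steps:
t = 32 (t = -2 + 34 = 32)
a = 4
n(y) = (-3 + y)*(4 + y) (n(y) = (y + 4)*(y - 3) = (4 + y)*(-3 + y) = (-3 + y)*(4 + y))
√((147181 - 1*(-166753)) + (32*n(2))*t) = √((147181 - 1*(-166753)) + (32*(-12 + 2 + 2²))*32) = √((147181 + 166753) + (32*(-12 + 2 + 4))*32) = √(313934 + (32*(-6))*32) = √(313934 - 192*32) = √(313934 - 6144) = √307790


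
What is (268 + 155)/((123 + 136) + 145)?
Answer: 423/404 ≈ 1.0470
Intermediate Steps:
(268 + 155)/((123 + 136) + 145) = 423/(259 + 145) = 423/404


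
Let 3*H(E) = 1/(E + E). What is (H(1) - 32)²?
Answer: 36481/36 ≈ 1013.4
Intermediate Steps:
H(E) = 1/(6*E) (H(E) = 1/(3*(E + E)) = 1/(3*((2*E))) = (1/(2*E))/3 = 1/(6*E))
(H(1) - 32)² = ((⅙)/1 - 32)² = ((⅙)*1 - 32)² = (⅙ - 32)² = (-191/6)² = 36481/36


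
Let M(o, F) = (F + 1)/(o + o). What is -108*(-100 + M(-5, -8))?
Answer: 53622/5 ≈ 10724.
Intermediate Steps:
M(o, F) = (1 + F)/(2*o) (M(o, F) = (1 + F)/((2*o)) = (1 + F)*(1/(2*o)) = (1 + F)/(2*o))
-108*(-100 + M(-5, -8)) = -108*(-100 + (½)*(1 - 8)/(-5)) = -108*(-100 + (½)*(-⅕)*(-7)) = -108*(-100 + 7/10) = -108*(-993/10) = 53622/5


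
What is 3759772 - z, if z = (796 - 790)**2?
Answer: 3759736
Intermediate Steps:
z = 36 (z = 6**2 = 36)
3759772 - z = 3759772 - 1*36 = 3759772 - 36 = 3759736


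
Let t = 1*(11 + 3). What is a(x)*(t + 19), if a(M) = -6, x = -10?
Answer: -198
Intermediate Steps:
t = 14 (t = 1*14 = 14)
a(x)*(t + 19) = -6*(14 + 19) = -6*33 = -198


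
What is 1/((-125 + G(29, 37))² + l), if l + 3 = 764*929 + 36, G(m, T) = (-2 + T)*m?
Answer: 1/1501889 ≈ 6.6583e-7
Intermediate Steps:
G(m, T) = m*(-2 + T)
l = 709789 (l = -3 + (764*929 + 36) = -3 + (709756 + 36) = -3 + 709792 = 709789)
1/((-125 + G(29, 37))² + l) = 1/((-125 + 29*(-2 + 37))² + 709789) = 1/((-125 + 29*35)² + 709789) = 1/((-125 + 1015)² + 709789) = 1/(890² + 709789) = 1/(792100 + 709789) = 1/1501889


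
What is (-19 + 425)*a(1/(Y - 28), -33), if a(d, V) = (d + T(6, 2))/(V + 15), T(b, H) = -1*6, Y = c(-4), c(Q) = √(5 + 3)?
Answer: 237713/1746 + 203*√2/3492 ≈ 136.23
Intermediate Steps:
c(Q) = 2*√2 (c(Q) = √8 = 2*√2)
Y = 2*√2 ≈ 2.8284
T(b, H) = -6
a(d, V) = (-6 + d)/(15 + V) (a(d, V) = (d - 6)/(V + 15) = (-6 + d)/(15 + V))
(-19 + 425)*a(1/(Y - 28), -33) = (-19 + 425)*((-6 + 1/(2*√2 - 28))/(15 - 33)) = 406*((-6 + 1/(-28 + 2*√2))/(-18)) = 406*(-(-6 + 1/(-28 + 2*√2))/18) = 406*(⅓ - 1/(18*(-28 + 2*√2))) = 406/3 - 203/(9*(-28 + 2*√2))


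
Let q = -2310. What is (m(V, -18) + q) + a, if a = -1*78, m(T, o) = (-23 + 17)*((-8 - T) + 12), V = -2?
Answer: -2424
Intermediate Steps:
m(T, o) = -24 + 6*T (m(T, o) = -6*(4 - T) = -24 + 6*T)
a = -78
(m(V, -18) + q) + a = ((-24 + 6*(-2)) - 2310) - 78 = ((-24 - 12) - 2310) - 78 = (-36 - 2310) - 78 = -2346 - 78 = -2424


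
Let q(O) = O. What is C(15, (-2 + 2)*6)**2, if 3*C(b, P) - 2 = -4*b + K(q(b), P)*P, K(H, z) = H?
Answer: 3364/9 ≈ 373.78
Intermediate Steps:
C(b, P) = 2/3 - 4*b/3 + P*b/3 (C(b, P) = 2/3 + (-4*b + b*P)/3 = 2/3 + (-4*b + P*b)/3 = 2/3 + (-4*b/3 + P*b/3) = 2/3 - 4*b/3 + P*b/3)
C(15, (-2 + 2)*6)**2 = (2/3 - 4/3*15 + (1/3)*((-2 + 2)*6)*15)**2 = (2/3 - 20 + (1/3)*(0*6)*15)**2 = (2/3 - 20 + (1/3)*0*15)**2 = (2/3 - 20 + 0)**2 = (-58/3)**2 = 3364/9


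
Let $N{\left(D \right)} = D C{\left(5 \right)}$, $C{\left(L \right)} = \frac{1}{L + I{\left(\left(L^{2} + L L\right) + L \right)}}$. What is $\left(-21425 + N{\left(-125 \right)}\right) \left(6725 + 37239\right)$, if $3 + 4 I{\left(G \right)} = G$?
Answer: $- \frac{8480106050}{9} \approx -9.4223 \cdot 10^{8}$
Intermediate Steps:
$I{\left(G \right)} = - \frac{3}{4} + \frac{G}{4}$
$C{\left(L \right)} = \frac{1}{- \frac{3}{4} + \frac{L^{2}}{2} + \frac{5 L}{4}}$ ($C{\left(L \right)} = \frac{1}{L + \left(- \frac{3}{4} + \frac{\left(L^{2} + L L\right) + L}{4}\right)} = \frac{1}{L + \left(- \frac{3}{4} + \frac{\left(L^{2} + L^{2}\right) + L}{4}\right)} = \frac{1}{L + \left(- \frac{3}{4} + \frac{2 L^{2} + L}{4}\right)} = \frac{1}{L + \left(- \frac{3}{4} + \frac{L + 2 L^{2}}{4}\right)} = \frac{1}{L - \left(\frac{3}{4} - \frac{L^{2}}{2} - \frac{L}{4}\right)} = \frac{1}{L + \left(- \frac{3}{4} + \frac{L^{2}}{2} + \frac{L}{4}\right)} = \frac{1}{- \frac{3}{4} + \frac{L^{2}}{2} + \frac{5 L}{4}}$)
$N{\left(D \right)} = \frac{D}{18}$ ($N{\left(D \right)} = D \frac{4}{-3 + 2 \cdot 5^{2} + 5 \cdot 5} = D \frac{4}{-3 + 2 \cdot 25 + 25} = D \frac{4}{-3 + 50 + 25} = D \frac{4}{72} = D 4 \cdot \frac{1}{72} = D \frac{1}{18} = \frac{D}{18}$)
$\left(-21425 + N{\left(-125 \right)}\right) \left(6725 + 37239\right) = \left(-21425 + \frac{1}{18} \left(-125\right)\right) \left(6725 + 37239\right) = \left(-21425 - \frac{125}{18}\right) 43964 = \left(- \frac{385775}{18}\right) 43964 = - \frac{8480106050}{9}$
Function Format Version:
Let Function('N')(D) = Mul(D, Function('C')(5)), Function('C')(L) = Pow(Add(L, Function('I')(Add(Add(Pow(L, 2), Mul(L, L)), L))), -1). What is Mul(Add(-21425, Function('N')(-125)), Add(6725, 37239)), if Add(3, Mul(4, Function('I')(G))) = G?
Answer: Rational(-8480106050, 9) ≈ -9.4223e+8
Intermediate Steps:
Function('I')(G) = Add(Rational(-3, 4), Mul(Rational(1, 4), G))
Function('C')(L) = Pow(Add(Rational(-3, 4), Mul(Rational(1, 2), Pow(L, 2)), Mul(Rational(5, 4), L)), -1) (Function('C')(L) = Pow(Add(L, Add(Rational(-3, 4), Mul(Rational(1, 4), Add(Add(Pow(L, 2), Mul(L, L)), L)))), -1) = Pow(Add(L, Add(Rational(-3, 4), Mul(Rational(1, 4), Add(Add(Pow(L, 2), Pow(L, 2)), L)))), -1) = Pow(Add(L, Add(Rational(-3, 4), Mul(Rational(1, 4), Add(Mul(2, Pow(L, 2)), L)))), -1) = Pow(Add(L, Add(Rational(-3, 4), Mul(Rational(1, 4), Add(L, Mul(2, Pow(L, 2)))))), -1) = Pow(Add(L, Add(Rational(-3, 4), Add(Mul(Rational(1, 2), Pow(L, 2)), Mul(Rational(1, 4), L)))), -1) = Pow(Add(L, Add(Rational(-3, 4), Mul(Rational(1, 2), Pow(L, 2)), Mul(Rational(1, 4), L))), -1) = Pow(Add(Rational(-3, 4), Mul(Rational(1, 2), Pow(L, 2)), Mul(Rational(5, 4), L)), -1))
Function('N')(D) = Mul(Rational(1, 18), D) (Function('N')(D) = Mul(D, Mul(4, Pow(Add(-3, Mul(2, Pow(5, 2)), Mul(5, 5)), -1))) = Mul(D, Mul(4, Pow(Add(-3, Mul(2, 25), 25), -1))) = Mul(D, Mul(4, Pow(Add(-3, 50, 25), -1))) = Mul(D, Mul(4, Pow(72, -1))) = Mul(D, Mul(4, Rational(1, 72))) = Mul(D, Rational(1, 18)) = Mul(Rational(1, 18), D))
Mul(Add(-21425, Function('N')(-125)), Add(6725, 37239)) = Mul(Add(-21425, Mul(Rational(1, 18), -125)), Add(6725, 37239)) = Mul(Add(-21425, Rational(-125, 18)), 43964) = Mul(Rational(-385775, 18), 43964) = Rational(-8480106050, 9)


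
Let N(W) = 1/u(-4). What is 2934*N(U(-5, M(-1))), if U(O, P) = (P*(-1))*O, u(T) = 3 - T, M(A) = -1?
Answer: 2934/7 ≈ 419.14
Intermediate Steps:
U(O, P) = -O*P (U(O, P) = (-P)*O = -O*P)
N(W) = ⅐ (N(W) = 1/(3 - 1*(-4)) = 1/(3 + 4) = 1/7 = ⅐)
2934*N(U(-5, M(-1))) = 2934*(⅐) = 2934/7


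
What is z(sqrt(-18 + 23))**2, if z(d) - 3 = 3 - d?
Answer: (6 - sqrt(5))**2 ≈ 14.167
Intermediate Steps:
z(d) = 6 - d (z(d) = 3 + (3 - d) = 6 - d)
z(sqrt(-18 + 23))**2 = (6 - sqrt(-18 + 23))**2 = (6 - sqrt(5))**2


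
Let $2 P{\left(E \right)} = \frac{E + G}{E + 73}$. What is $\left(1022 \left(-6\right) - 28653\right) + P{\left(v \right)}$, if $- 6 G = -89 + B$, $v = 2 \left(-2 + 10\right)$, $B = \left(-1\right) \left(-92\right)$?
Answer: $- \frac{12383429}{356} \approx -34785.0$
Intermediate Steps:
$B = 92$
$v = 16$ ($v = 2 \cdot 8 = 16$)
$G = - \frac{1}{2}$ ($G = - \frac{-89 + 92}{6} = \left(- \frac{1}{6}\right) 3 = - \frac{1}{2} \approx -0.5$)
$P{\left(E \right)} = \frac{- \frac{1}{2} + E}{2 \left(73 + E\right)}$ ($P{\left(E \right)} = \frac{\left(E - \frac{1}{2}\right) \frac{1}{E + 73}}{2} = \frac{\left(- \frac{1}{2} + E\right) \frac{1}{73 + E}}{2} = \frac{\frac{1}{73 + E} \left(- \frac{1}{2} + E\right)}{2} = \frac{- \frac{1}{2} + E}{2 \left(73 + E\right)}$)
$\left(1022 \left(-6\right) - 28653\right) + P{\left(v \right)} = \left(1022 \left(-6\right) - 28653\right) + \frac{-1 + 2 \cdot 16}{4 \left(73 + 16\right)} = \left(-6132 - 28653\right) + \frac{-1 + 32}{4 \cdot 89} = -34785 + \frac{1}{4} \cdot \frac{1}{89} \cdot 31 = -34785 + \frac{31}{356} = - \frac{12383429}{356}$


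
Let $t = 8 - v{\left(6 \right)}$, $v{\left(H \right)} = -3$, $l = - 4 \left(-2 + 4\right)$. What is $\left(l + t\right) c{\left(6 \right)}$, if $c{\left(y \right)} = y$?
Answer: $18$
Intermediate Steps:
$l = -8$ ($l = \left(-4\right) 2 = -8$)
$t = 11$ ($t = 8 - -3 = 8 + 3 = 11$)
$\left(l + t\right) c{\left(6 \right)} = \left(-8 + 11\right) 6 = 3 \cdot 6 = 18$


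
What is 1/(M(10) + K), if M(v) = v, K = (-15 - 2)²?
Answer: 1/299 ≈ 0.0033445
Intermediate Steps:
K = 289 (K = (-17)² = 289)
1/(M(10) + K) = 1/(10 + 289) = 1/299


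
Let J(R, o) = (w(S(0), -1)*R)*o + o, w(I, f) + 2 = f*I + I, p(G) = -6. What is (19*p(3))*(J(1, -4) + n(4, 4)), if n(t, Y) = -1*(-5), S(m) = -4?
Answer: -1026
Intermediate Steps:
w(I, f) = -2 + I + I*f (w(I, f) = -2 + (f*I + I) = -2 + (I*f + I) = -2 + (I + I*f) = -2 + I + I*f)
J(R, o) = o - 2*R*o (J(R, o) = ((-2 - 4 - 4*(-1))*R)*o + o = ((-2 - 4 + 4)*R)*o + o = (-2*R)*o + o = -2*R*o + o = o - 2*R*o)
n(t, Y) = 5
(19*p(3))*(J(1, -4) + n(4, 4)) = (19*(-6))*(-4*(1 - 2*1) + 5) = -114*(-4*(1 - 2) + 5) = -114*(-4*(-1) + 5) = -114*(4 + 5) = -114*9 = -1026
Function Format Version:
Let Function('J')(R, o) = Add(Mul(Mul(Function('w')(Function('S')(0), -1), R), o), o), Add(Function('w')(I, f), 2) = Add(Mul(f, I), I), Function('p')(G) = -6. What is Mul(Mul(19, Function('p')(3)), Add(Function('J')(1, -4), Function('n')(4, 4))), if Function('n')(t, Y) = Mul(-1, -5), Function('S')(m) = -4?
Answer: -1026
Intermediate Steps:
Function('w')(I, f) = Add(-2, I, Mul(I, f)) (Function('w')(I, f) = Add(-2, Add(Mul(f, I), I)) = Add(-2, Add(Mul(I, f), I)) = Add(-2, Add(I, Mul(I, f))) = Add(-2, I, Mul(I, f)))
Function('J')(R, o) = Add(o, Mul(-2, R, o)) (Function('J')(R, o) = Add(Mul(Mul(Add(-2, -4, Mul(-4, -1)), R), o), o) = Add(Mul(Mul(Add(-2, -4, 4), R), o), o) = Add(Mul(Mul(-2, R), o), o) = Add(Mul(-2, R, o), o) = Add(o, Mul(-2, R, o)))
Function('n')(t, Y) = 5
Mul(Mul(19, Function('p')(3)), Add(Function('J')(1, -4), Function('n')(4, 4))) = Mul(Mul(19, -6), Add(Mul(-4, Add(1, Mul(-2, 1))), 5)) = Mul(-114, Add(Mul(-4, Add(1, -2)), 5)) = Mul(-114, Add(Mul(-4, -1), 5)) = Mul(-114, Add(4, 5)) = Mul(-114, 9) = -1026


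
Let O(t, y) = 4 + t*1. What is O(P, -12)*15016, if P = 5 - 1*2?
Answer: 105112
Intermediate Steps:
P = 3 (P = 5 - 2 = 3)
O(t, y) = 4 + t
O(P, -12)*15016 = (4 + 3)*15016 = 7*15016 = 105112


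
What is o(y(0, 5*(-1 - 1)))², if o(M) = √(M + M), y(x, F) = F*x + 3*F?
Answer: -60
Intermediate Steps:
y(x, F) = 3*F + F*x
o(M) = √2*√M (o(M) = √(2*M) = √2*√M)
o(y(0, 5*(-1 - 1)))² = (√2*√((5*(-1 - 1))*(3 + 0)))² = (√2*√((5*(-2))*3))² = (√2*√(-10*3))² = (√2*√(-30))² = (√2*(I*√30))² = (2*I*√15)² = -60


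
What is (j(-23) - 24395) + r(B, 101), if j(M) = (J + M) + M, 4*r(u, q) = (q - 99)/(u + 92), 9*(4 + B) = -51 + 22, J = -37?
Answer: -37353419/1526 ≈ -24478.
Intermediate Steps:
B = -65/9 (B = -4 + (-51 + 22)/9 = -4 + (1/9)*(-29) = -4 - 29/9 = -65/9 ≈ -7.2222)
r(u, q) = (-99 + q)/(4*(92 + u)) (r(u, q) = ((q - 99)/(u + 92))/4 = ((-99 + q)/(92 + u))/4 = (-99 + q)/(4*(92 + u)))
j(M) = -37 + 2*M (j(M) = (-37 + M) + M = -37 + 2*M)
(j(-23) - 24395) + r(B, 101) = ((-37 + 2*(-23)) - 24395) + (-99 + 101)/(4*(92 - 65/9)) = ((-37 - 46) - 24395) + (1/4)*2/(763/9) = (-83 - 24395) + (1/4)*(9/763)*2 = -24478 + 9/1526 = -37353419/1526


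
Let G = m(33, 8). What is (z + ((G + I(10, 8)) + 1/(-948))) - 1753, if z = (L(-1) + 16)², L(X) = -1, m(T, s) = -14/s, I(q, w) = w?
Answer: -360655/237 ≈ -1521.8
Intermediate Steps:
G = -7/4 (G = -14/8 = -14*⅛ = -7/4 ≈ -1.7500)
z = 225 (z = (-1 + 16)² = 15² = 225)
(z + ((G + I(10, 8)) + 1/(-948))) - 1753 = (225 + ((-7/4 + 8) + 1/(-948))) - 1753 = (225 + (25/4 - 1/948)) - 1753 = (225 + 1481/237) - 1753 = 54806/237 - 1753 = -360655/237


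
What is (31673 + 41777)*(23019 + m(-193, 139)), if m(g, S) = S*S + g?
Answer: 3095697150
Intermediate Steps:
m(g, S) = g + S² (m(g, S) = S² + g = g + S²)
(31673 + 41777)*(23019 + m(-193, 139)) = (31673 + 41777)*(23019 + (-193 + 139²)) = 73450*(23019 + (-193 + 19321)) = 73450*(23019 + 19128) = 73450*42147 = 3095697150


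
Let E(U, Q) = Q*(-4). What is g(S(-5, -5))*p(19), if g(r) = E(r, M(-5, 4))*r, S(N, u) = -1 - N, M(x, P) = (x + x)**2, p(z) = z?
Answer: -30400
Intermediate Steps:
M(x, P) = 4*x**2 (M(x, P) = (2*x)**2 = 4*x**2)
E(U, Q) = -4*Q
g(r) = -400*r (g(r) = (-16*(-5)**2)*r = (-16*25)*r = (-4*100)*r = -400*r)
g(S(-5, -5))*p(19) = -400*(-1 - 1*(-5))*19 = -400*(-1 + 5)*19 = -400*4*19 = -1600*19 = -30400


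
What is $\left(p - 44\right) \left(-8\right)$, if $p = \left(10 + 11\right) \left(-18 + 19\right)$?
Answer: $184$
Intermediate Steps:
$p = 21$ ($p = 21 \cdot 1 = 21$)
$\left(p - 44\right) \left(-8\right) = \left(21 - 44\right) \left(-8\right) = \left(-23\right) \left(-8\right) = 184$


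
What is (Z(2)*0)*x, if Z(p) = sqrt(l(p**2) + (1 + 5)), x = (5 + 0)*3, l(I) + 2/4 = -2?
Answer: 0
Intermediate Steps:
l(I) = -5/2 (l(I) = -1/2 - 2 = -5/2)
x = 15 (x = 5*3 = 15)
Z(p) = sqrt(14)/2 (Z(p) = sqrt(-5/2 + (1 + 5)) = sqrt(-5/2 + 6) = sqrt(7/2) = sqrt(14)/2)
(Z(2)*0)*x = ((sqrt(14)/2)*0)*15 = 0*15 = 0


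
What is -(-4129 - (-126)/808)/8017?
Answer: 1668053/3238868 ≈ 0.51501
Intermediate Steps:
-(-4129 - (-126)/808)/8017 = -(-4129 - (-126)/808)*(1/8017) = -(-4129 - 1*(-63/404))*(1/8017) = -(-4129 + 63/404)*(1/8017) = -1*(-1668053/404)*(1/8017) = (1668053/404)*(1/8017) = 1668053/3238868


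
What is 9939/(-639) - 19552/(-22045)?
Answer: -68870509/4695585 ≈ -14.667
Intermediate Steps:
9939/(-639) - 19552/(-22045) = 9939*(-1/639) - 19552*(-1/22045) = -3313/213 + 19552/22045 = -68870509/4695585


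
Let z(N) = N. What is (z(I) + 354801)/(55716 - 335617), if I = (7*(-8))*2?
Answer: -354689/279901 ≈ -1.2672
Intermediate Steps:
I = -112 (I = -56*2 = -112)
(z(I) + 354801)/(55716 - 335617) = (-112 + 354801)/(55716 - 335617) = 354689/(-279901) = 354689*(-1/279901) = -354689/279901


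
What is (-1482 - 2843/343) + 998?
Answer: -168855/343 ≈ -492.29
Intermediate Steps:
(-1482 - 2843/343) + 998 = -511169/343 + 998 = -168855/343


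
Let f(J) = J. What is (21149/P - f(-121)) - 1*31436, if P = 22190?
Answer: -694858701/22190 ≈ -31314.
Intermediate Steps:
(21149/P - f(-121)) - 1*31436 = (21149/22190 - 1*(-121)) - 1*31436 = (21149*(1/22190) + 121) - 31436 = (21149/22190 + 121) - 31436 = 2706139/22190 - 31436 = -694858701/22190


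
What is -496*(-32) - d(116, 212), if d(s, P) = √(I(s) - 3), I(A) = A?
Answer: 15872 - √113 ≈ 15861.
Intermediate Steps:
d(s, P) = √(-3 + s) (d(s, P) = √(s - 3) = √(-3 + s))
-496*(-32) - d(116, 212) = -496*(-32) - √(-3 + 116) = 15872 - √113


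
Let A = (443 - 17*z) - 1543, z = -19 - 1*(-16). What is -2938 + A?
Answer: -3987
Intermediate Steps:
z = -3 (z = -19 + 16 = -3)
A = -1049 (A = (443 - 17*(-3)) - 1543 = (443 + 51) - 1543 = 494 - 1543 = -1049)
-2938 + A = -2938 - 1049 = -3987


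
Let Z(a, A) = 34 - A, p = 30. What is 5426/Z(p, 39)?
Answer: -5426/5 ≈ -1085.2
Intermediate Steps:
5426/Z(p, 39) = 5426/(34 - 1*39) = 5426/(34 - 39) = 5426/(-5) = 5426*(-⅕) = -5426/5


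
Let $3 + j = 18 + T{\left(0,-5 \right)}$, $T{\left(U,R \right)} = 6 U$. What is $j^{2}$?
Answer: $225$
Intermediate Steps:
$j = 15$ ($j = -3 + \left(18 + 6 \cdot 0\right) = -3 + \left(18 + 0\right) = -3 + 18 = 15$)
$j^{2} = 15^{2} = 225$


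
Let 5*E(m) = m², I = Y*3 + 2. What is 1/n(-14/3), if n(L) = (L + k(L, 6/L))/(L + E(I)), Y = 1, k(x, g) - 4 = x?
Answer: -1/16 ≈ -0.062500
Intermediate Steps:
k(x, g) = 4 + x
I = 5 (I = 1*3 + 2 = 3 + 2 = 5)
E(m) = m²/5
n(L) = (4 + 2*L)/(5 + L) (n(L) = (L + (4 + L))/(L + (⅕)*5²) = (4 + 2*L)/(L + (⅕)*25) = (4 + 2*L)/(L + 5) = (4 + 2*L)/(5 + L))
1/n(-14/3) = 1/(2*(2 - 14/3)/(5 - 14/3)) = 1/(2*(-8/3)/(⅓)) = 1/(2*3*(-8/3)) = 1/(-16) = -1/16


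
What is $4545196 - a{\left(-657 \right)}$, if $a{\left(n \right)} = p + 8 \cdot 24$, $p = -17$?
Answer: $4545021$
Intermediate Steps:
$a{\left(n \right)} = 175$ ($a{\left(n \right)} = -17 + 8 \cdot 24 = -17 + 192 = 175$)
$4545196 - a{\left(-657 \right)} = 4545196 - 175 = 4545021$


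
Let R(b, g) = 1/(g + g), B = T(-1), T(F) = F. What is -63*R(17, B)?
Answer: 63/2 ≈ 31.500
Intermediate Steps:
B = -1
R(b, g) = 1/(2*g)
-63*R(17, B) = -63/(2*(-1)) = -63*(-1)/2 = -63*(-½) = 63/2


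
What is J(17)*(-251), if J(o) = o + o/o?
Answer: -4518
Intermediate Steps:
J(o) = 1 + o (J(o) = o + 1 = 1 + o)
J(17)*(-251) = (1 + 17)*(-251) = 18*(-251) = -4518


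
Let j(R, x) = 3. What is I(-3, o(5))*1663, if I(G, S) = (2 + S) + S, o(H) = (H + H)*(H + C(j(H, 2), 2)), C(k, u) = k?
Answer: 269406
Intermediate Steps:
o(H) = 2*H*(3 + H) (o(H) = (H + H)*(H + 3) = (2*H)*(3 + H) = 2*H*(3 + H))
I(G, S) = 2 + 2*S
I(-3, o(5))*1663 = (2 + 2*(2*5*(3 + 5)))*1663 = (2 + 2*(2*5*8))*1663 = (2 + 2*80)*1663 = (2 + 160)*1663 = 162*1663 = 269406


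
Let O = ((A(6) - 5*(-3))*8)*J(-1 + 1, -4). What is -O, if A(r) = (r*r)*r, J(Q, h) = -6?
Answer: 11088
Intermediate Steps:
A(r) = r³ (A(r) = r²*r = r³)
O = -11088 (O = ((6³ - 5*(-3))*8)*(-6) = ((216 + 15)*8)*(-6) = (231*8)*(-6) = 1848*(-6) = -11088)
-O = -1*(-11088) = 11088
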